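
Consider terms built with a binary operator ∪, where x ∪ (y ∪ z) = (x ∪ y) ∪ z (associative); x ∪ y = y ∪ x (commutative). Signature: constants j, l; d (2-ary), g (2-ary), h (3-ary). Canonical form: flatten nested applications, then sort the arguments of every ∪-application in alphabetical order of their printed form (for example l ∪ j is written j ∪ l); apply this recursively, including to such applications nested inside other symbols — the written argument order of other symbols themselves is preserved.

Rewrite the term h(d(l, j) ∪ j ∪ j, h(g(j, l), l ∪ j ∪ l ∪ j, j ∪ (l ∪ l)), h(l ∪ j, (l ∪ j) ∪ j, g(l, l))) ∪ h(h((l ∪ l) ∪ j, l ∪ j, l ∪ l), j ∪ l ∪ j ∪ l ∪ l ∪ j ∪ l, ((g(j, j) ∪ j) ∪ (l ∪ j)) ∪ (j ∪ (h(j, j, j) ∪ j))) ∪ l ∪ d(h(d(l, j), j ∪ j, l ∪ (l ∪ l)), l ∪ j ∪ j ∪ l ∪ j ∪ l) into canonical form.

Simplify inside:  h(d(l, j) ∪ j ∪ j, h(g(j, l), l ∪ j ∪ l ∪ j, j ∪ (l ∪ l)), h(l ∪ j, (l ∪ j) ∪ j, g(l, l)))  →  h(d(l, j) ∪ j ∪ j, h(g(j, l), j ∪ j ∪ l ∪ l, j ∪ l ∪ l), h(j ∪ l, j ∪ j ∪ l, g(l, l)))
Inside:  h(h((l ∪ l) ∪ j, l ∪ j, l ∪ l), j ∪ l ∪ j ∪ l ∪ l ∪ j ∪ l, ((g(j, j) ∪ j) ∪ (l ∪ j)) ∪ (j ∪ (h(j, j, j) ∪ j)))  →  h(h(j ∪ l ∪ l, j ∪ l, l ∪ l), j ∪ j ∪ j ∪ l ∪ l ∪ l ∪ l, g(j, j) ∪ h(j, j, j) ∪ j ∪ j ∪ j ∪ j ∪ l)
Canonicalize subterm:  d(h(d(l, j), j ∪ j, l ∪ (l ∪ l)), l ∪ j ∪ j ∪ l ∪ j ∪ l)  →  d(h(d(l, j), j ∪ j, l ∪ l ∪ l), j ∪ j ∪ j ∪ l ∪ l ∪ l)
Sort:  d(h(d(l, j), j ∪ j, l ∪ l ∪ l), j ∪ j ∪ j ∪ l ∪ l ∪ l) ∪ h(d(l, j) ∪ j ∪ j, h(g(j, l), j ∪ j ∪ l ∪ l, j ∪ l ∪ l), h(j ∪ l, j ∪ j ∪ l, g(l, l))) ∪ h(h(j ∪ l ∪ l, j ∪ l, l ∪ l), j ∪ j ∪ j ∪ l ∪ l ∪ l ∪ l, g(j, j) ∪ h(j, j, j) ∪ j ∪ j ∪ j ∪ j ∪ l) ∪ l

Answer: d(h(d(l, j), j ∪ j, l ∪ l ∪ l), j ∪ j ∪ j ∪ l ∪ l ∪ l) ∪ h(d(l, j) ∪ j ∪ j, h(g(j, l), j ∪ j ∪ l ∪ l, j ∪ l ∪ l), h(j ∪ l, j ∪ j ∪ l, g(l, l))) ∪ h(h(j ∪ l ∪ l, j ∪ l, l ∪ l), j ∪ j ∪ j ∪ l ∪ l ∪ l ∪ l, g(j, j) ∪ h(j, j, j) ∪ j ∪ j ∪ j ∪ j ∪ l) ∪ l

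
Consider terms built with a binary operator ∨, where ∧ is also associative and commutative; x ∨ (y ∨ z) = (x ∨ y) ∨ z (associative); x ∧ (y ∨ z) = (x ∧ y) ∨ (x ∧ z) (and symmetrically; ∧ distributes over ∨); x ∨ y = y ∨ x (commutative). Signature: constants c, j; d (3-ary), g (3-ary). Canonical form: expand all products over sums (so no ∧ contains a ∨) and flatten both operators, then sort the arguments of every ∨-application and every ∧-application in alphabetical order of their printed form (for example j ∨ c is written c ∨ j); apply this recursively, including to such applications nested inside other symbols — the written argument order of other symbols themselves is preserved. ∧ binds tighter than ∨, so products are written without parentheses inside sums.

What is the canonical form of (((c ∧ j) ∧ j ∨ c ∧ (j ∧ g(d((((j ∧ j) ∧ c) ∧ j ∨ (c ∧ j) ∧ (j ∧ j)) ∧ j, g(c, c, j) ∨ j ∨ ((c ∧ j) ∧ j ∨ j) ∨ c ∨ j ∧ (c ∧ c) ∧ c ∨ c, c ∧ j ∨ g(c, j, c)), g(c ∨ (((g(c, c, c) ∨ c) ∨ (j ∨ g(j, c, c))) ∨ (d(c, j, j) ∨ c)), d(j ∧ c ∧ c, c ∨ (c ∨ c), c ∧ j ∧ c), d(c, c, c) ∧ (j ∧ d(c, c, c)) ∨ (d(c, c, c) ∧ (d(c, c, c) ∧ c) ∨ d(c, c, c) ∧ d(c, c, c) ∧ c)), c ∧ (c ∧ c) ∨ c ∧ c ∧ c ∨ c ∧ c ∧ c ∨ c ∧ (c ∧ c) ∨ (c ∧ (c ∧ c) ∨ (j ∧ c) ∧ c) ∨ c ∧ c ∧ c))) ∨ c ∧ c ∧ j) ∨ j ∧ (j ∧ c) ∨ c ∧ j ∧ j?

Distribute:  c ∧ j ∧ j ∨ c ∧ g(d(c ∧ j ∧ j ∧ j ∧ j ∨ c ∧ j ∧ j ∧ j ∧ j, c ∨ c ∨ c ∧ c ∧ c ∧ j ∨ c ∧ j ∧ j ∨ g(c, c, j) ∨ j ∨ j, c ∧ j ∨ g(c, j, c)), g(c ∨ c ∨ c ∨ d(c, j, j) ∨ g(c, c, c) ∨ g(j, c, c) ∨ j, d(c ∧ c ∧ j, c ∨ c ∨ c, c ∧ c ∧ j), c ∧ d(c, c, c) ∧ d(c, c, c) ∨ c ∧ d(c, c, c) ∧ d(c, c, c) ∨ d(c, c, c) ∧ d(c, c, c) ∧ j), c ∧ c ∧ c ∨ c ∧ c ∧ c ∨ c ∧ c ∧ c ∨ c ∧ c ∧ c ∨ c ∧ c ∧ c ∨ c ∧ c ∧ c ∨ c ∧ c ∧ j) ∧ j ∨ c ∧ c ∧ j ∨ c ∧ j ∧ j ∨ c ∧ j ∧ j
Sort arguments:  c ∧ c ∧ j ∨ c ∧ g(d(c ∧ j ∧ j ∧ j ∧ j ∨ c ∧ j ∧ j ∧ j ∧ j, c ∨ c ∨ c ∧ c ∧ c ∧ j ∨ c ∧ j ∧ j ∨ g(c, c, j) ∨ j ∨ j, c ∧ j ∨ g(c, j, c)), g(c ∨ c ∨ c ∨ d(c, j, j) ∨ g(c, c, c) ∨ g(j, c, c) ∨ j, d(c ∧ c ∧ j, c ∨ c ∨ c, c ∧ c ∧ j), c ∧ d(c, c, c) ∧ d(c, c, c) ∨ c ∧ d(c, c, c) ∧ d(c, c, c) ∨ d(c, c, c) ∧ d(c, c, c) ∧ j), c ∧ c ∧ c ∨ c ∧ c ∧ c ∨ c ∧ c ∧ c ∨ c ∧ c ∧ c ∨ c ∧ c ∧ c ∨ c ∧ c ∧ c ∨ c ∧ c ∧ j) ∧ j ∨ c ∧ j ∧ j ∨ c ∧ j ∧ j ∨ c ∧ j ∧ j

Answer: c ∧ c ∧ j ∨ c ∧ g(d(c ∧ j ∧ j ∧ j ∧ j ∨ c ∧ j ∧ j ∧ j ∧ j, c ∨ c ∨ c ∧ c ∧ c ∧ j ∨ c ∧ j ∧ j ∨ g(c, c, j) ∨ j ∨ j, c ∧ j ∨ g(c, j, c)), g(c ∨ c ∨ c ∨ d(c, j, j) ∨ g(c, c, c) ∨ g(j, c, c) ∨ j, d(c ∧ c ∧ j, c ∨ c ∨ c, c ∧ c ∧ j), c ∧ d(c, c, c) ∧ d(c, c, c) ∨ c ∧ d(c, c, c) ∧ d(c, c, c) ∨ d(c, c, c) ∧ d(c, c, c) ∧ j), c ∧ c ∧ c ∨ c ∧ c ∧ c ∨ c ∧ c ∧ c ∨ c ∧ c ∧ c ∨ c ∧ c ∧ c ∨ c ∧ c ∧ c ∨ c ∧ c ∧ j) ∧ j ∨ c ∧ j ∧ j ∨ c ∧ j ∧ j ∨ c ∧ j ∧ j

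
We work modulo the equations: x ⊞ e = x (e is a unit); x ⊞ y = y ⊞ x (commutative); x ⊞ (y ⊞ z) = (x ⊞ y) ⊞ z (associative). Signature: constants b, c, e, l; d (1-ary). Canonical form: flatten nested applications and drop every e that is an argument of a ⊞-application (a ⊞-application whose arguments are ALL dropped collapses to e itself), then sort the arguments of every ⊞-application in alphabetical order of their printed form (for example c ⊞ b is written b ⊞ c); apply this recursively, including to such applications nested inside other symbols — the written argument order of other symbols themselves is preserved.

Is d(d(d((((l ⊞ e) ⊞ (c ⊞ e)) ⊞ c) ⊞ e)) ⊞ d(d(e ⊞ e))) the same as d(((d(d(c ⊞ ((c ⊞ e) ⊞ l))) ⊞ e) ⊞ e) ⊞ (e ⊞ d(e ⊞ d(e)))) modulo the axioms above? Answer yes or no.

Left:  d(d(d((((l ⊞ e) ⊞ (c ⊞ e)) ⊞ c) ⊞ e)) ⊞ d(d(e ⊞ e)))
  Descend into:  d(d((((l ⊞ e) ⊞ (c ⊞ e)) ⊞ c) ⊞ e)) ⊞ d(d(e ⊞ e))
  Inside:  d(d((((l ⊞ e) ⊞ (c ⊞ e)) ⊞ c) ⊞ e))  →  d(d(c ⊞ c ⊞ l))
  Simplify inside:  d(d(e ⊞ e))  →  d(d(e))
  Sort:  d(d(c ⊞ c ⊞ l)) ⊞ d(d(e))
  Reassemble:  d(d(d(c ⊞ c ⊞ l)) ⊞ d(d(e)))
Right:  d(((d(d(c ⊞ ((c ⊞ e) ⊞ l))) ⊞ e) ⊞ e) ⊞ (e ⊞ d(e ⊞ d(e))))
  Descend into:  ((d(d(c ⊞ ((c ⊞ e) ⊞ l))) ⊞ e) ⊞ e) ⊞ (e ⊞ d(e ⊞ d(e)))
  Flatten:  d(d(c ⊞ ((c ⊞ e) ⊞ l))) ⊞ e ⊞ e ⊞ e ⊞ d(e ⊞ d(e))
  Simplify inside:  d(d(c ⊞ ((c ⊞ e) ⊞ l)))  →  d(d(c ⊞ c ⊞ l))
  Inside:  d(e ⊞ d(e))  →  d(d(e))
  Drop the unit:  drop e (×3)
  Sort:  d(d(c ⊞ c ⊞ l)) ⊞ d(d(e))
  Rebuild:  d(d(d(c ⊞ c ⊞ l)) ⊞ d(d(e)))

Answer: yes — both canonical forms are d(d(d(c ⊞ c ⊞ l)) ⊞ d(d(e)))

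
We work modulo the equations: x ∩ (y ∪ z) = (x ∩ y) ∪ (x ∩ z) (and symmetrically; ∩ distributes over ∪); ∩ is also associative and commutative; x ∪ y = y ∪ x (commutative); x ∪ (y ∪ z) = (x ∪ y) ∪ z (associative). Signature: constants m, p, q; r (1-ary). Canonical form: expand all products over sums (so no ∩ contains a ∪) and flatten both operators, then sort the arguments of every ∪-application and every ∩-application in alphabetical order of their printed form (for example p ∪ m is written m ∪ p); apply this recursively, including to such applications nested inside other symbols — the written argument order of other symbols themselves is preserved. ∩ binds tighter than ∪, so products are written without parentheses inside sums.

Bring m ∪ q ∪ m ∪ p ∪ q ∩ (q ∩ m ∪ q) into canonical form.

Answer: m ∪ m ∪ m ∩ q ∩ q ∪ p ∪ q ∪ q ∩ q

Derivation:
Distribute:  m ∪ q ∪ m ∪ p ∪ m ∩ q ∩ q ∪ q ∩ q
Sort:  m ∪ m ∪ m ∩ q ∩ q ∪ p ∪ q ∪ q ∩ q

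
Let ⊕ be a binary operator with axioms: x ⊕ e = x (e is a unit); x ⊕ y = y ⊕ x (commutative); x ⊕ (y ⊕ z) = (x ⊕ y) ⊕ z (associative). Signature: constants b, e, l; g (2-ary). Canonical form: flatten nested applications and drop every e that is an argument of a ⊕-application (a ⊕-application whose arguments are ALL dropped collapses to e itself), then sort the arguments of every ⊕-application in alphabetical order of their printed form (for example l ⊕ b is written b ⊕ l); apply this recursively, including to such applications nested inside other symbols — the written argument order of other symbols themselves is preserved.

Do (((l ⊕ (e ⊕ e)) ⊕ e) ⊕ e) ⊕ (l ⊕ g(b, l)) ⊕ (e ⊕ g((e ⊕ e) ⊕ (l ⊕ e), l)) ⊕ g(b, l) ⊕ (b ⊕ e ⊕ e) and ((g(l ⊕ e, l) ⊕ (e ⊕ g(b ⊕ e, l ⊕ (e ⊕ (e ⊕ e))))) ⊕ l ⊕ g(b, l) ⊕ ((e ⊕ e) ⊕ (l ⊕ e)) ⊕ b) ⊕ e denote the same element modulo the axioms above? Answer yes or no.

Answer: yes — both canonical forms are b ⊕ g(b, l) ⊕ g(b, l) ⊕ g(l, l) ⊕ l ⊕ l

Derivation:
Left:  (((l ⊕ (e ⊕ e)) ⊕ e) ⊕ e) ⊕ (l ⊕ g(b, l)) ⊕ (e ⊕ g((e ⊕ e) ⊕ (l ⊕ e), l)) ⊕ g(b, l) ⊕ (b ⊕ e ⊕ e)
  Un-nest:  l ⊕ e ⊕ e ⊕ e ⊕ e ⊕ l ⊕ g(b, l) ⊕ e ⊕ g((e ⊕ e) ⊕ (l ⊕ e), l) ⊕ g(b, l) ⊕ b ⊕ e ⊕ e
  Canonicalize subterm:  g((e ⊕ e) ⊕ (l ⊕ e), l)  →  g(l, l)
  Drop the unit:  drop e (×7)
  Sort:  b ⊕ g(b, l) ⊕ g(b, l) ⊕ g(l, l) ⊕ l ⊕ l
Right:  ((g(l ⊕ e, l) ⊕ (e ⊕ g(b ⊕ e, l ⊕ (e ⊕ (e ⊕ e))))) ⊕ l ⊕ g(b, l) ⊕ ((e ⊕ e) ⊕ (l ⊕ e)) ⊕ b) ⊕ e
  Flatten:  g(l ⊕ e, l) ⊕ e ⊕ g(b ⊕ e, l ⊕ (e ⊕ (e ⊕ e))) ⊕ l ⊕ g(b, l) ⊕ e ⊕ e ⊕ l ⊕ e ⊕ b ⊕ e
  Inside:  g(l ⊕ e, l)  →  g(l, l)
  Canonicalize subterm:  g(b ⊕ e, l ⊕ (e ⊕ (e ⊕ e)))  →  g(b, l)
  Units out:  drop e (×5)
  Order the arguments:  b ⊕ g(b, l) ⊕ g(b, l) ⊕ g(l, l) ⊕ l ⊕ l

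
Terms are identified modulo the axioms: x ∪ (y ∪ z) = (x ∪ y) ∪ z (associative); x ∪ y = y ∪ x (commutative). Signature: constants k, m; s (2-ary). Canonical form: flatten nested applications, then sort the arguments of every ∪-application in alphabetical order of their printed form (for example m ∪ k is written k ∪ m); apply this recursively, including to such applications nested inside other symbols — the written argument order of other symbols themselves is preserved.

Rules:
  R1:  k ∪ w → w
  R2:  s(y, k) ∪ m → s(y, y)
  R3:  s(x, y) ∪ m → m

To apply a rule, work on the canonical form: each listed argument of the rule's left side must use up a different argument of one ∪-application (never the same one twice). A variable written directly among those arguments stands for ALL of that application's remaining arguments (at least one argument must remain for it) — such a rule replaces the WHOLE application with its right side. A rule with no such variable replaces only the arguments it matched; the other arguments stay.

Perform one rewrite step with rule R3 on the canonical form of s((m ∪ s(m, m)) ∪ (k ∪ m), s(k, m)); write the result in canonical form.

Canonical form:  s(k ∪ m ∪ m ∪ s(m, m), s(k, m))
Apply R3:  consuming m, s(m, m);  x := m, y := m
New term:  s(k ∪ m ∪ m, s(k, m))

Answer: s(k ∪ m ∪ m, s(k, m))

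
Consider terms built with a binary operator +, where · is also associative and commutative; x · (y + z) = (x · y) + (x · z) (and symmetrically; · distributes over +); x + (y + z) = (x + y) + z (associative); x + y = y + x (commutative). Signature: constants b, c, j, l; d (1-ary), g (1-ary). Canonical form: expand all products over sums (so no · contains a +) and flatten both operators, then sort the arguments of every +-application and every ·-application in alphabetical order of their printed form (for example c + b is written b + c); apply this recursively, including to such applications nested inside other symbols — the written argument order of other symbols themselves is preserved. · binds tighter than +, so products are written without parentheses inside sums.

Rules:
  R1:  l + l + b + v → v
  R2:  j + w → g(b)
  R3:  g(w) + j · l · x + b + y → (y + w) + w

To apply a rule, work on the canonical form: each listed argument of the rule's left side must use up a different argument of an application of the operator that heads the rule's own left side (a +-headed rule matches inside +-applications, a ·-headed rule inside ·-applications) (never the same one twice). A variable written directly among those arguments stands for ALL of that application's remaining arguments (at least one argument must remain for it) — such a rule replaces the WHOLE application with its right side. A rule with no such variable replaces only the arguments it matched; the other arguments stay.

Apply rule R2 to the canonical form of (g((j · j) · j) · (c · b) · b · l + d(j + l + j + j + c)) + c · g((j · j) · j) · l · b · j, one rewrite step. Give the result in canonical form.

Answer: b · b · c · g(j · j · j) · l + b · c · g(j · j · j) · j · l + d(g(b))

Derivation:
Canonical form:  b · b · c · g(j · j · j) · l + b · c · g(j · j · j) · j · l + d(c + j + j + j + l)
Match R2:  consume j;  w := c + j + j + l
Every leftover argument binds to the variable; the entire application is replaced.
Giving:  b · b · c · g(j · j · j) · l + b · c · g(j · j · j) · j · l + d(g(b))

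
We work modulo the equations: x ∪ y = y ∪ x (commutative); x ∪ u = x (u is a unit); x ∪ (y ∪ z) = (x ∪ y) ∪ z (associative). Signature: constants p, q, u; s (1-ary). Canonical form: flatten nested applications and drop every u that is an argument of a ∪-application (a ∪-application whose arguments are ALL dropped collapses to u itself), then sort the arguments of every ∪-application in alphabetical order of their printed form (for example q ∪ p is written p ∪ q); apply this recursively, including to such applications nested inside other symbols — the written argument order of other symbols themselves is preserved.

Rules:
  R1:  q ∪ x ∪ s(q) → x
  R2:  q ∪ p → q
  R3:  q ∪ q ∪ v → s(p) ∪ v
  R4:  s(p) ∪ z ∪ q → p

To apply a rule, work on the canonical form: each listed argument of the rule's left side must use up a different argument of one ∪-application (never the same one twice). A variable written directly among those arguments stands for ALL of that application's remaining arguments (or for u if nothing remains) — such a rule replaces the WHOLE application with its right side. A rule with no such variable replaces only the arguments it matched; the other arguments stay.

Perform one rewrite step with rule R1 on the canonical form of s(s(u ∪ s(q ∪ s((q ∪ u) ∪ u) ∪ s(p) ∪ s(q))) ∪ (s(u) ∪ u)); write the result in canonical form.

Canonical form:  s(s(s(q ∪ s(p) ∪ s(q) ∪ s(q))) ∪ s(u))
Match R1:  consume q, s(q);  x := s(p) ∪ s(q)
The extension variable absorbs all remaining arguments, so the whole application is rewritten.
Result:  s(s(s(s(p) ∪ s(q))) ∪ s(u))

Answer: s(s(s(s(p) ∪ s(q))) ∪ s(u))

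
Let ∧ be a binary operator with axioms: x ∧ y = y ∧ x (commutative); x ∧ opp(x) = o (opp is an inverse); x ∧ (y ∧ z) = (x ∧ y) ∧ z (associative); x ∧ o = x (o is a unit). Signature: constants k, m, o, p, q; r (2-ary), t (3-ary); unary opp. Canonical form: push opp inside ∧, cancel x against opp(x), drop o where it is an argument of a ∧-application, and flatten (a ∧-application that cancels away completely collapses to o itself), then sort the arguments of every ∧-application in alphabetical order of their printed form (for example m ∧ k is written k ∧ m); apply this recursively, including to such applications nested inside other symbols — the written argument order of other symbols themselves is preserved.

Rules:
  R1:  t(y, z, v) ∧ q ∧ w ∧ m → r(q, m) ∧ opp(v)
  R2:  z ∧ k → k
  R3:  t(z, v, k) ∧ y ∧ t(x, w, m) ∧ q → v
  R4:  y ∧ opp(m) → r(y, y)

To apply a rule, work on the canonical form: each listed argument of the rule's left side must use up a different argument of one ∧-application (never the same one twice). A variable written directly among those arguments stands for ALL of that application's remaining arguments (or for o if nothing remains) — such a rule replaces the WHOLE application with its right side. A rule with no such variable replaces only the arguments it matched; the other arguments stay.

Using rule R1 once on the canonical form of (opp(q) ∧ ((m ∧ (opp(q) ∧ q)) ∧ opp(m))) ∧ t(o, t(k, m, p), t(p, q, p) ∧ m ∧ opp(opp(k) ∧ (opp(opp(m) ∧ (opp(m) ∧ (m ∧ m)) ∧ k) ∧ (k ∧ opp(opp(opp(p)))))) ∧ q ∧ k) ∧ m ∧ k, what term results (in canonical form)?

Answer: k ∧ m ∧ opp(q) ∧ t(o, t(k, m, p), opp(p) ∧ r(q, m))

Derivation:
Canonical form:  k ∧ m ∧ opp(q) ∧ t(o, t(k, m, p), k ∧ k ∧ m ∧ p ∧ q ∧ t(p, q, p))
Apply R1:  consuming m, q, t(p, q, p);  v := p, w := k ∧ k ∧ p, y := p, z := q
Every leftover argument binds to the variable; the entire application is replaced.
Giving:  k ∧ m ∧ opp(q) ∧ t(o, t(k, m, p), opp(p) ∧ r(q, m))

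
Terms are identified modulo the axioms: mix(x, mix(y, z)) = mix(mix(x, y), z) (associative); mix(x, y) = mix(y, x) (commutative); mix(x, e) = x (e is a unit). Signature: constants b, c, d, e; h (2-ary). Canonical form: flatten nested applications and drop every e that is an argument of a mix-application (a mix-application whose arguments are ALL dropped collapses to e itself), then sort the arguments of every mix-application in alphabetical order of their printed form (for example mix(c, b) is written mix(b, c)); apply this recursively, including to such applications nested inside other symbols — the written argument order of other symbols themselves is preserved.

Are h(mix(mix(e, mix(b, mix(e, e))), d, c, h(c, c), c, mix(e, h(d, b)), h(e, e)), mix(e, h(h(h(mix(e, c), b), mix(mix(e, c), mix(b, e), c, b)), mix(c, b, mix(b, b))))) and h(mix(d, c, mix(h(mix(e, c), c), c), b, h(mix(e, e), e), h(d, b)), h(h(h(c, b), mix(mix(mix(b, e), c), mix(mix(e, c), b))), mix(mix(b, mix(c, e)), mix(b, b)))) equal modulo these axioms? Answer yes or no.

Answer: yes — both canonical forms are h(mix(b, c, c, d, h(c, c), h(d, b), h(e, e)), h(h(h(c, b), mix(b, b, c, c)), mix(b, b, b, c)))

Derivation:
Left:  h(mix(mix(e, mix(b, mix(e, e))), d, c, h(c, c), c, mix(e, h(d, b)), h(e, e)), mix(e, h(h(h(mix(e, c), b), mix(mix(e, c), mix(b, e), c, b)), mix(c, b, mix(b, b)))))
  Descend into:  mix(e, h(h(h(mix(e, c), b), mix(mix(e, c), mix(b, e), c, b)), mix(c, b, mix(b, b))))
  Simplify inside:  h(h(h(mix(e, c), b), mix(mix(e, c), mix(b, e), c, b)), mix(c, b, mix(b, b)))  →  h(h(h(c, b), mix(b, b, c, c)), mix(b, b, b, c))
  Units out:  drop e
  Order the arguments:  h(h(h(c, b), mix(b, b, c, c)), mix(b, b, b, c))
  Rebuild:  h(mix(b, c, c, d, h(c, c), h(d, b), h(e, e)), h(h(h(c, b), mix(b, b, c, c)), mix(b, b, b, c)))
Right:  h(mix(d, c, mix(h(mix(e, c), c), c), b, h(mix(e, e), e), h(d, b)), h(h(h(c, b), mix(mix(mix(b, e), c), mix(mix(e, c), b))), mix(mix(b, mix(c, e)), mix(b, b))))
  Descend into:  mix(d, c, mix(h(mix(e, c), c), c), b, h(mix(e, e), e), h(d, b))
  Flatten:  mix(d, c, h(mix(e, c), c), c, b, h(mix(e, e), e), h(d, b))
  Canonicalize subterm:  h(mix(e, c), c)  →  h(c, c)
  Simplify inside:  h(mix(e, e), e)  →  h(e, e)
  Sort:  mix(b, c, c, d, h(c, c), h(d, b), h(e, e))
  Reassemble:  h(mix(b, c, c, d, h(c, c), h(d, b), h(e, e)), h(h(h(c, b), mix(b, b, c, c)), mix(b, b, b, c)))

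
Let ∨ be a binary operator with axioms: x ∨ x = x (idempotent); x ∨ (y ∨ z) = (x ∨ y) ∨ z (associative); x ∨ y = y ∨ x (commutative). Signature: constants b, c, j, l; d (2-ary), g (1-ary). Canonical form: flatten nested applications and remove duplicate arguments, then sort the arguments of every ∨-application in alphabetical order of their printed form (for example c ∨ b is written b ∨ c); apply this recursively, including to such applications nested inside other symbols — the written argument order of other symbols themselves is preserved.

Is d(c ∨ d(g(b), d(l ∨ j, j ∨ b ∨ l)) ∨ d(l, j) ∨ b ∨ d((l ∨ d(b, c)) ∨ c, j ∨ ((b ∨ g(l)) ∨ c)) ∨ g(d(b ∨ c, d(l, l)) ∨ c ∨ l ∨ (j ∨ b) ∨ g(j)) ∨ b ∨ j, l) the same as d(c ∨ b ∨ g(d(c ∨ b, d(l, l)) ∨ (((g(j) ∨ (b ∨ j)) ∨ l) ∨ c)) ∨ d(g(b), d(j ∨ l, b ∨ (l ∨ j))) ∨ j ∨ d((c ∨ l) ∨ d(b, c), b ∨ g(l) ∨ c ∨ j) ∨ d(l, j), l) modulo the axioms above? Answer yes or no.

Left:  d(c ∨ d(g(b), d(l ∨ j, j ∨ b ∨ l)) ∨ d(l, j) ∨ b ∨ d((l ∨ d(b, c)) ∨ c, j ∨ ((b ∨ g(l)) ∨ c)) ∨ g(d(b ∨ c, d(l, l)) ∨ c ∨ l ∨ (j ∨ b) ∨ g(j)) ∨ b ∨ j, l)
  Focus inside:  c ∨ d(g(b), d(l ∨ j, j ∨ b ∨ l)) ∨ d(l, j) ∨ b ∨ d((l ∨ d(b, c)) ∨ c, j ∨ ((b ∨ g(l)) ∨ c)) ∨ g(d(b ∨ c, d(l, l)) ∨ c ∨ l ∨ (j ∨ b) ∨ g(j)) ∨ b ∨ j
  Canonicalize subterm:  d(g(b), d(l ∨ j, j ∨ b ∨ l))  →  d(g(b), d(j ∨ l, b ∨ j ∨ l))
  Canonicalize subterm:  d((l ∨ d(b, c)) ∨ c, j ∨ ((b ∨ g(l)) ∨ c))  →  d(c ∨ d(b, c) ∨ l, b ∨ c ∨ g(l) ∨ j)
  Canonicalize subterm:  g(d(b ∨ c, d(l, l)) ∨ c ∨ l ∨ (j ∨ b) ∨ g(j))  →  g(b ∨ c ∨ d(b ∨ c, d(l, l)) ∨ g(j) ∨ j ∨ l)
  Deduplicate:  drop duplicate b
  Order the arguments:  b ∨ c ∨ d(c ∨ d(b, c) ∨ l, b ∨ c ∨ g(l) ∨ j) ∨ d(g(b), d(j ∨ l, b ∨ j ∨ l)) ∨ d(l, j) ∨ g(b ∨ c ∨ d(b ∨ c, d(l, l)) ∨ g(j) ∨ j ∨ l) ∨ j
  Reassemble:  d(b ∨ c ∨ d(c ∨ d(b, c) ∨ l, b ∨ c ∨ g(l) ∨ j) ∨ d(g(b), d(j ∨ l, b ∨ j ∨ l)) ∨ d(l, j) ∨ g(b ∨ c ∨ d(b ∨ c, d(l, l)) ∨ g(j) ∨ j ∨ l) ∨ j, l)
Right:  d(c ∨ b ∨ g(d(c ∨ b, d(l, l)) ∨ (((g(j) ∨ (b ∨ j)) ∨ l) ∨ c)) ∨ d(g(b), d(j ∨ l, b ∨ (l ∨ j))) ∨ j ∨ d((c ∨ l) ∨ d(b, c), b ∨ g(l) ∨ c ∨ j) ∨ d(l, j), l)
  Focus inside:  c ∨ b ∨ g(d(c ∨ b, d(l, l)) ∨ (((g(j) ∨ (b ∨ j)) ∨ l) ∨ c)) ∨ d(g(b), d(j ∨ l, b ∨ (l ∨ j))) ∨ j ∨ d((c ∨ l) ∨ d(b, c), b ∨ g(l) ∨ c ∨ j) ∨ d(l, j)
  Simplify inside:  g(d(c ∨ b, d(l, l)) ∨ (((g(j) ∨ (b ∨ j)) ∨ l) ∨ c))  →  g(b ∨ c ∨ d(b ∨ c, d(l, l)) ∨ g(j) ∨ j ∨ l)
  Inside:  d(g(b), d(j ∨ l, b ∨ (l ∨ j)))  →  d(g(b), d(j ∨ l, b ∨ j ∨ l))
  Inside:  d((c ∨ l) ∨ d(b, c), b ∨ g(l) ∨ c ∨ j)  →  d(c ∨ d(b, c) ∨ l, b ∨ c ∨ g(l) ∨ j)
  Sort:  b ∨ c ∨ d(c ∨ d(b, c) ∨ l, b ∨ c ∨ g(l) ∨ j) ∨ d(g(b), d(j ∨ l, b ∨ j ∨ l)) ∨ d(l, j) ∨ g(b ∨ c ∨ d(b ∨ c, d(l, l)) ∨ g(j) ∨ j ∨ l) ∨ j
  Reassemble:  d(b ∨ c ∨ d(c ∨ d(b, c) ∨ l, b ∨ c ∨ g(l) ∨ j) ∨ d(g(b), d(j ∨ l, b ∨ j ∨ l)) ∨ d(l, j) ∨ g(b ∨ c ∨ d(b ∨ c, d(l, l)) ∨ g(j) ∨ j ∨ l) ∨ j, l)

Answer: yes — both canonical forms are d(b ∨ c ∨ d(c ∨ d(b, c) ∨ l, b ∨ c ∨ g(l) ∨ j) ∨ d(g(b), d(j ∨ l, b ∨ j ∨ l)) ∨ d(l, j) ∨ g(b ∨ c ∨ d(b ∨ c, d(l, l)) ∨ g(j) ∨ j ∨ l) ∨ j, l)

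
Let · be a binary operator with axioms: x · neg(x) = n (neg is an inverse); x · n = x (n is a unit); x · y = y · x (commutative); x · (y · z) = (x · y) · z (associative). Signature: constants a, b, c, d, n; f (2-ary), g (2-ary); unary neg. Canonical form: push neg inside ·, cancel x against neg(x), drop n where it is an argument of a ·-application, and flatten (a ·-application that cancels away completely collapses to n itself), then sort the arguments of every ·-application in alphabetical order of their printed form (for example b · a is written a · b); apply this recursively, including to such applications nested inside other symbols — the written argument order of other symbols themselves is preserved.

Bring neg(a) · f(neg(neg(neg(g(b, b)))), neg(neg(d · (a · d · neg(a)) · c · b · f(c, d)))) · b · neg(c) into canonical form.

Answer: b · f(neg(g(b, b)), b · c · d · d · f(c, d)) · neg(a) · neg(c)

Derivation:
Push neg inside:  distribute neg over · and collapse double neg
Combine occurrences:  neg(a) · f(neg(g(b, b)), b · c · d · d · f(c, d)) · b · neg(c)
Sort:  b · f(neg(g(b, b)), b · c · d · d · f(c, d)) · neg(a) · neg(c)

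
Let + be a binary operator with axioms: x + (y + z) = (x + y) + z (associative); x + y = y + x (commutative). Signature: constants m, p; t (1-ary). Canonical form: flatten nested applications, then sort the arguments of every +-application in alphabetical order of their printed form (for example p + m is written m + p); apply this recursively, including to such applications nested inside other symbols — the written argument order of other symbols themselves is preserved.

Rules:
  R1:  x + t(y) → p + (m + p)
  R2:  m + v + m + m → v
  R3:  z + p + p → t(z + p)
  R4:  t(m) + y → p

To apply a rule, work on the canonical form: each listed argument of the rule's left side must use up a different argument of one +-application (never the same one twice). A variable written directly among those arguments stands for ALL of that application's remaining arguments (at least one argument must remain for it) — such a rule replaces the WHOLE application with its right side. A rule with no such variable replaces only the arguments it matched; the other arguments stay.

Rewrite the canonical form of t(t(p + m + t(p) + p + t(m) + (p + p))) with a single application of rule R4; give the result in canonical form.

Canonical form:  t(t(m + p + p + p + p + t(m) + t(p)))
Match R4:  consume t(m);  y := m + p + p + p + p + t(p)
Every leftover argument binds to the variable; the entire application is replaced.
Giving:  t(t(p))

Answer: t(t(p))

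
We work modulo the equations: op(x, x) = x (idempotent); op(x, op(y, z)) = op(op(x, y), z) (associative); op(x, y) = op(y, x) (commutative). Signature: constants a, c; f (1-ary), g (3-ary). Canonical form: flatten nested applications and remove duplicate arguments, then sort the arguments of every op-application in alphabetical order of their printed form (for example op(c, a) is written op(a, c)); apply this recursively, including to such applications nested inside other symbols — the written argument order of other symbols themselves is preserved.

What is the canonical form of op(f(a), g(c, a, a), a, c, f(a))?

Drop duplicates:  drop duplicate f(a)
Sort arguments:  op(a, c, f(a), g(c, a, a))

Answer: op(a, c, f(a), g(c, a, a))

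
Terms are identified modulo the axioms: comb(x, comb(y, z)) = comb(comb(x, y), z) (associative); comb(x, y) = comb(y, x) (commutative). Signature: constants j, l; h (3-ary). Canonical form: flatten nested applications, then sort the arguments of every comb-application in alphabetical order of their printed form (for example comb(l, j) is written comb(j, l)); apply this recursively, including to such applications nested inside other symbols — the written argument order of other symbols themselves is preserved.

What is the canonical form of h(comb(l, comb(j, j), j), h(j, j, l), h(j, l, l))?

Answer: h(comb(j, j, j, l), h(j, j, l), h(j, l, l))

Derivation:
Descend into:  comb(l, comb(j, j), j)
Un-nest:  comb(l, j, j, j)
Sort:  comb(j, j, j, l)
Put back:  h(comb(j, j, j, l), h(j, j, l), h(j, l, l))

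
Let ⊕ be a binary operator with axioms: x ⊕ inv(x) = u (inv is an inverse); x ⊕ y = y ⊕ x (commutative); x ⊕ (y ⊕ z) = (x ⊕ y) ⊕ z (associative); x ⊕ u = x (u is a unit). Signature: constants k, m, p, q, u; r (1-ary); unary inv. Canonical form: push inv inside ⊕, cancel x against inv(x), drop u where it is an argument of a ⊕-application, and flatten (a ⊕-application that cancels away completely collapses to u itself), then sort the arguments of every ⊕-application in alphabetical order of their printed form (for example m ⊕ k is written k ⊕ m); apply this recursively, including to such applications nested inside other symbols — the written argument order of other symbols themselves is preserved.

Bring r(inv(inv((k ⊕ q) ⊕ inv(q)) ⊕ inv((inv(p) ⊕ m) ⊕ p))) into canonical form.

Work inside:  inv((k ⊕ q) ⊕ inv(q)) ⊕ inv((inv(p) ⊕ m) ⊕ p)
Push inv inside:  distribute inv over ⊕ and collapse double inv
Inverses cancel:  q cancels; p cancels
Collect:  inv(k) ⊕ inv(m)
Rebuild:  r(k ⊕ m)

Answer: r(k ⊕ m)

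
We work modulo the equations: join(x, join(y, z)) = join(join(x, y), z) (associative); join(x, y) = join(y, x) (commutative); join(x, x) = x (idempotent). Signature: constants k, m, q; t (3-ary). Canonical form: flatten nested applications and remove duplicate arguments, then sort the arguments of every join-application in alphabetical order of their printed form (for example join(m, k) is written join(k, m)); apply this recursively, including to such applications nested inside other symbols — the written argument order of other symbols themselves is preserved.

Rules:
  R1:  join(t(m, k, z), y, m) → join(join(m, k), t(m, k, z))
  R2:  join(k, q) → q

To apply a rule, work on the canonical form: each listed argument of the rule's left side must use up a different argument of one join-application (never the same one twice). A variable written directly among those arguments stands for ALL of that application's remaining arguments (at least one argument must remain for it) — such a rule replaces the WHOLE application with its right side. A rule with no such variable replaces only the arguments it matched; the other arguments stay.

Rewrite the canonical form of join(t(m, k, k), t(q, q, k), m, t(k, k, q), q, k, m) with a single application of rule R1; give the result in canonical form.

Canonical form:  join(k, m, q, t(k, k, q), t(m, k, k), t(q, q, k))
Apply R1:  consuming m, t(m, k, k);  y := join(k, q, t(k, k, q), t(q, q, k)), z := k
Every leftover argument binds to the variable; the entire application is replaced.
New term:  join(k, m, t(m, k, k))

Answer: join(k, m, t(m, k, k))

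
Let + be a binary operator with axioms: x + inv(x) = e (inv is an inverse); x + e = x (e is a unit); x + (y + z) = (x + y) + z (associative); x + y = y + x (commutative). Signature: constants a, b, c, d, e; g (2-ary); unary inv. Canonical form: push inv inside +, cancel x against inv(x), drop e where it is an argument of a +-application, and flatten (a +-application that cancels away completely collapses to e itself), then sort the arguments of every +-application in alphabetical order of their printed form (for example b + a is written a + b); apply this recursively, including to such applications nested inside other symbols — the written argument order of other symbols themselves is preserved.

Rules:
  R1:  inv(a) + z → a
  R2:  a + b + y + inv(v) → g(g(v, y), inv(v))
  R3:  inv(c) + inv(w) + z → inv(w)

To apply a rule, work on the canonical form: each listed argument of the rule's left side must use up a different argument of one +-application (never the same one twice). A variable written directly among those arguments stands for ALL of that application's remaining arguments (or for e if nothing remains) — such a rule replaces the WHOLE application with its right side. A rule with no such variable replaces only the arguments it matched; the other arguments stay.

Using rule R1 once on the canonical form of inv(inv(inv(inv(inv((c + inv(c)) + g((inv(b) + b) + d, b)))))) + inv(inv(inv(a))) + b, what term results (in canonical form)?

Answer: a

Derivation:
Canonical form:  b + inv(a) + inv(g(d, b))
R1 matches:  uses inv(a);  z := b + inv(g(d, b))
Every leftover argument binds to the variable; the entire application is replaced.
New term:  a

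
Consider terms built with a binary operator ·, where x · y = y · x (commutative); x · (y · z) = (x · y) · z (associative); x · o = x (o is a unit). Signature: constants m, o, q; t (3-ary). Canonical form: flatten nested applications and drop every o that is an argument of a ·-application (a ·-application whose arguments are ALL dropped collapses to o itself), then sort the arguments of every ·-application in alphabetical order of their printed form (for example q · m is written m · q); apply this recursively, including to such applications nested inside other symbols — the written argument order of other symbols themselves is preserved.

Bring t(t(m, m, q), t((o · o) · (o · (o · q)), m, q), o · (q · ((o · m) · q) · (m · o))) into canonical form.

Work inside:  o · (q · ((o · m) · q) · (m · o))
Flatten:  o · q · o · m · q · m · o
Unit:  drop o (×3)
Sort arguments:  m · m · q · q
Put back:  t(t(m, m, q), t(q, m, q), m · m · q · q)

Answer: t(t(m, m, q), t(q, m, q), m · m · q · q)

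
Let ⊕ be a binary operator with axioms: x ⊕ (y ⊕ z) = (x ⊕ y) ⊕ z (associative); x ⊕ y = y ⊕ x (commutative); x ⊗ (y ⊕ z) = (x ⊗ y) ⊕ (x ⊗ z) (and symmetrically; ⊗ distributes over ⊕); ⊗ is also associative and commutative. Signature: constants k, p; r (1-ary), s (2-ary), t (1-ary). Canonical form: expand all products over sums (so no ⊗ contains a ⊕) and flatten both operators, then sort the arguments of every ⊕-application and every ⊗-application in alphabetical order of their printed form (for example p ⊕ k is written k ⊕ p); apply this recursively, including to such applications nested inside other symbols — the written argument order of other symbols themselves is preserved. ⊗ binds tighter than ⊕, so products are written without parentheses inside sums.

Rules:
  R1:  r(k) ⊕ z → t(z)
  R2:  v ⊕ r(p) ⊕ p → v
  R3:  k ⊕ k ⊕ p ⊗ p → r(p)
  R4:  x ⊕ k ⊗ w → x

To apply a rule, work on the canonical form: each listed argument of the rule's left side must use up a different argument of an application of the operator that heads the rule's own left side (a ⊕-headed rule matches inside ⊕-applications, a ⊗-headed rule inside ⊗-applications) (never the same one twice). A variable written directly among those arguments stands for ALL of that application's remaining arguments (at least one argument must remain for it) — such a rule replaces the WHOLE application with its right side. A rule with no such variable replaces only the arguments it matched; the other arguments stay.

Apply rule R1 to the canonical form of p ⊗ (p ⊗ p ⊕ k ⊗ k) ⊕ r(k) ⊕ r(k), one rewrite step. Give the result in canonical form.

Canonical form:  k ⊗ k ⊗ p ⊕ p ⊗ p ⊗ p ⊕ r(k) ⊕ r(k)
Apply R1:  consuming r(k);  z := k ⊗ k ⊗ p ⊕ p ⊗ p ⊗ p ⊕ r(k)
The extension variable absorbs all remaining arguments, so the whole application is rewritten.
New term:  t(k ⊗ k ⊗ p ⊕ p ⊗ p ⊗ p ⊕ r(k))

Answer: t(k ⊗ k ⊗ p ⊕ p ⊗ p ⊗ p ⊕ r(k))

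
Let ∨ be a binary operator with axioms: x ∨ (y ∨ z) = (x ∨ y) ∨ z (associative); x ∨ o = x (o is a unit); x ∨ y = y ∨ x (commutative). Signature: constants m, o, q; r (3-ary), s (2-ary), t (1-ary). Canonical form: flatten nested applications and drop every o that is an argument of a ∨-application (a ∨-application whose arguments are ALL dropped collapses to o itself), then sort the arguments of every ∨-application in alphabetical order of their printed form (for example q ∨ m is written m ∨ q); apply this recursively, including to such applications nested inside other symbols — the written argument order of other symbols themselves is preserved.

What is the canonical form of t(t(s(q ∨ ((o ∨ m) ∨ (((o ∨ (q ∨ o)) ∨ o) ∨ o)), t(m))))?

Descend into:  q ∨ ((o ∨ m) ∨ (((o ∨ (q ∨ o)) ∨ o) ∨ o))
Un-nest:  q ∨ o ∨ m ∨ o ∨ q ∨ o ∨ o ∨ o
Unit:  drop o (×5)
Sort arguments:  m ∨ q ∨ q
Rebuild:  t(t(s(m ∨ q ∨ q, t(m))))

Answer: t(t(s(m ∨ q ∨ q, t(m))))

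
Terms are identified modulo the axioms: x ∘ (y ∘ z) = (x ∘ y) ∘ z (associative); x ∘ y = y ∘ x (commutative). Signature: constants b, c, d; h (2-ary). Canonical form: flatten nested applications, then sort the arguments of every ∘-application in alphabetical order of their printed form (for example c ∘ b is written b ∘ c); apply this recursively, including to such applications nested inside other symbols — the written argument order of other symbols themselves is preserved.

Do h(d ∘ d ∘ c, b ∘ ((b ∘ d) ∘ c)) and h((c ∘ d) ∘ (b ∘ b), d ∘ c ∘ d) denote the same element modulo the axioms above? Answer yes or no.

Left:  h(d ∘ d ∘ c, b ∘ ((b ∘ d) ∘ c))
  Focus inside:  b ∘ ((b ∘ d) ∘ c)
  Flatten:  b ∘ b ∘ d ∘ c
  Sort:  b ∘ b ∘ c ∘ d
  Put back:  h(c ∘ d ∘ d, b ∘ b ∘ c ∘ d)
Right:  h((c ∘ d) ∘ (b ∘ b), d ∘ c ∘ d)
  Focus inside:  (c ∘ d) ∘ (b ∘ b)
  Merge nested applications:  c ∘ d ∘ b ∘ b
  Order the arguments:  b ∘ b ∘ c ∘ d
  Rebuild:  h(b ∘ b ∘ c ∘ d, c ∘ d ∘ d)

Answer: no — h(c ∘ d ∘ d, b ∘ b ∘ c ∘ d) vs h(b ∘ b ∘ c ∘ d, c ∘ d ∘ d)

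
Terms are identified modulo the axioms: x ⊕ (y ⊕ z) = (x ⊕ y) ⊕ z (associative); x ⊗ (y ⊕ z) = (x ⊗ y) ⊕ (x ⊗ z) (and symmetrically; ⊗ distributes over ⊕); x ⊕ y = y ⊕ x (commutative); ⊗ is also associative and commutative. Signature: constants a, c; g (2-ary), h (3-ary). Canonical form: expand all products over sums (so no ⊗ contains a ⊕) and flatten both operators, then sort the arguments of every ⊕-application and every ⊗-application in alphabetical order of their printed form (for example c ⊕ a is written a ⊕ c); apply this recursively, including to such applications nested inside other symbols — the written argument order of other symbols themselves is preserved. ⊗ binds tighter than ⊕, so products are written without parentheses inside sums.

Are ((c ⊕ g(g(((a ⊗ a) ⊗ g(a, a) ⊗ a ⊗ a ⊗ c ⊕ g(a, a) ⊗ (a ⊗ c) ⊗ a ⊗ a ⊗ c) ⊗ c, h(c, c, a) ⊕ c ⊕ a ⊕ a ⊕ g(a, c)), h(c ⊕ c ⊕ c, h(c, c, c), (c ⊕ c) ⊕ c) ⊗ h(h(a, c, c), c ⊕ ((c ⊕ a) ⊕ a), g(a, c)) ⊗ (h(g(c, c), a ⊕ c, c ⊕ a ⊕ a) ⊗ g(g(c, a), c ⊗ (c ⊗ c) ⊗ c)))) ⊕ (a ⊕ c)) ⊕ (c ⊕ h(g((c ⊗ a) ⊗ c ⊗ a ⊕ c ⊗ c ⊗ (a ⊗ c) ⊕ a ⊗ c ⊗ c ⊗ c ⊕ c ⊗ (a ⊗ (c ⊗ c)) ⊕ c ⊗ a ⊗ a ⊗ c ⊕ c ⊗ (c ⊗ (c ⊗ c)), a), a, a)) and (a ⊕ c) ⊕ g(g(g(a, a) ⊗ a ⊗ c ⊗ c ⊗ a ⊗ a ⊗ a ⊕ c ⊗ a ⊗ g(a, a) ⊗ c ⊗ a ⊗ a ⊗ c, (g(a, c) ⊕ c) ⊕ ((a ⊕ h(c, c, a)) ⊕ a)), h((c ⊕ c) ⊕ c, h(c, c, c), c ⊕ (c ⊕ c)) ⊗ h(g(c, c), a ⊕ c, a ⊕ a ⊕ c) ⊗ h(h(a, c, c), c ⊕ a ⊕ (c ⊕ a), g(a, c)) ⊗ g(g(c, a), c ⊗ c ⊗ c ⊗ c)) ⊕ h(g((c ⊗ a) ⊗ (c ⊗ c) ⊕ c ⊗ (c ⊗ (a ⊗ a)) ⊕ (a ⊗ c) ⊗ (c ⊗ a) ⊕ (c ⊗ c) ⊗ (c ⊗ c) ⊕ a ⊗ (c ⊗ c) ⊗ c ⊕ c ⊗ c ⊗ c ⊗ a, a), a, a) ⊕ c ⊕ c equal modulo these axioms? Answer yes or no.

Left:  ((c ⊕ g(g(((a ⊗ a) ⊗ g(a, a) ⊗ a ⊗ a ⊗ c ⊕ g(a, a) ⊗ (a ⊗ c) ⊗ a ⊗ a ⊗ c) ⊗ c, h(c, c, a) ⊕ c ⊕ a ⊕ a ⊕ g(a, c)), h(c ⊕ c ⊕ c, h(c, c, c), (c ⊕ c) ⊕ c) ⊗ h(h(a, c, c), c ⊕ ((c ⊕ a) ⊕ a), g(a, c)) ⊗ (h(g(c, c), a ⊕ c, c ⊕ a ⊕ a) ⊗ g(g(c, a), c ⊗ (c ⊗ c) ⊗ c)))) ⊕ (a ⊕ c)) ⊕ (c ⊕ h(g((c ⊗ a) ⊗ c ⊗ a ⊕ c ⊗ c ⊗ (a ⊗ c) ⊕ a ⊗ c ⊗ c ⊗ c ⊕ c ⊗ (a ⊗ (c ⊗ c)) ⊕ c ⊗ a ⊗ a ⊗ c ⊕ c ⊗ (c ⊗ (c ⊗ c)), a), a, a))
  Distribute:  c ⊕ g(g(a ⊗ a ⊗ a ⊗ a ⊗ c ⊗ c ⊗ g(a, a) ⊕ a ⊗ a ⊗ a ⊗ c ⊗ c ⊗ c ⊗ g(a, a), a ⊕ a ⊕ c ⊕ g(a, c) ⊕ h(c, c, a)), g(g(c, a), c ⊗ c ⊗ c ⊗ c) ⊗ h(c ⊕ c ⊕ c, h(c, c, c), c ⊕ c ⊕ c) ⊗ h(g(c, c), a ⊕ c, a ⊕ a ⊕ c) ⊗ h(h(a, c, c), a ⊕ a ⊕ c ⊕ c, g(a, c))) ⊕ a ⊕ c ⊕ c ⊕ h(g(a ⊗ a ⊗ c ⊗ c ⊕ a ⊗ a ⊗ c ⊗ c ⊕ a ⊗ c ⊗ c ⊗ c ⊕ a ⊗ c ⊗ c ⊗ c ⊕ a ⊗ c ⊗ c ⊗ c ⊕ c ⊗ c ⊗ c ⊗ c, a), a, a)
  Sort arguments:  a ⊕ c ⊕ c ⊕ c ⊕ g(g(a ⊗ a ⊗ a ⊗ a ⊗ c ⊗ c ⊗ g(a, a) ⊕ a ⊗ a ⊗ a ⊗ c ⊗ c ⊗ c ⊗ g(a, a), a ⊕ a ⊕ c ⊕ g(a, c) ⊕ h(c, c, a)), g(g(c, a), c ⊗ c ⊗ c ⊗ c) ⊗ h(c ⊕ c ⊕ c, h(c, c, c), c ⊕ c ⊕ c) ⊗ h(g(c, c), a ⊕ c, a ⊕ a ⊕ c) ⊗ h(h(a, c, c), a ⊕ a ⊕ c ⊕ c, g(a, c))) ⊕ h(g(a ⊗ a ⊗ c ⊗ c ⊕ a ⊗ a ⊗ c ⊗ c ⊕ a ⊗ c ⊗ c ⊗ c ⊕ a ⊗ c ⊗ c ⊗ c ⊕ a ⊗ c ⊗ c ⊗ c ⊕ c ⊗ c ⊗ c ⊗ c, a), a, a)
Right:  (a ⊕ c) ⊕ g(g(g(a, a) ⊗ a ⊗ c ⊗ c ⊗ a ⊗ a ⊗ a ⊕ c ⊗ a ⊗ g(a, a) ⊗ c ⊗ a ⊗ a ⊗ c, (g(a, c) ⊕ c) ⊕ ((a ⊕ h(c, c, a)) ⊕ a)), h((c ⊕ c) ⊕ c, h(c, c, c), c ⊕ (c ⊕ c)) ⊗ h(g(c, c), a ⊕ c, a ⊕ a ⊕ c) ⊗ h(h(a, c, c), c ⊕ a ⊕ (c ⊕ a), g(a, c)) ⊗ g(g(c, a), c ⊗ c ⊗ c ⊗ c)) ⊕ h(g((c ⊗ a) ⊗ (c ⊗ c) ⊕ c ⊗ (c ⊗ (a ⊗ a)) ⊕ (a ⊗ c) ⊗ (c ⊗ a) ⊕ (c ⊗ c) ⊗ (c ⊗ c) ⊕ a ⊗ (c ⊗ c) ⊗ c ⊕ c ⊗ c ⊗ c ⊗ a, a), a, a) ⊕ c ⊕ c
  Un-nest:  a ⊕ c ⊕ g(g(a ⊗ a ⊗ a ⊗ a ⊗ c ⊗ c ⊗ g(a, a) ⊕ a ⊗ a ⊗ a ⊗ c ⊗ c ⊗ c ⊗ g(a, a), a ⊕ a ⊕ c ⊕ g(a, c) ⊕ h(c, c, a)), g(g(c, a), c ⊗ c ⊗ c ⊗ c) ⊗ h(c ⊕ c ⊕ c, h(c, c, c), c ⊕ c ⊕ c) ⊗ h(g(c, c), a ⊕ c, a ⊕ a ⊕ c) ⊗ h(h(a, c, c), a ⊕ a ⊕ c ⊕ c, g(a, c))) ⊕ h(g(a ⊗ a ⊗ c ⊗ c ⊕ a ⊗ a ⊗ c ⊗ c ⊕ a ⊗ c ⊗ c ⊗ c ⊕ a ⊗ c ⊗ c ⊗ c ⊕ a ⊗ c ⊗ c ⊗ c ⊕ c ⊗ c ⊗ c ⊗ c, a), a, a) ⊕ c ⊕ c
  Sort arguments:  a ⊕ c ⊕ c ⊕ c ⊕ g(g(a ⊗ a ⊗ a ⊗ a ⊗ c ⊗ c ⊗ g(a, a) ⊕ a ⊗ a ⊗ a ⊗ c ⊗ c ⊗ c ⊗ g(a, a), a ⊕ a ⊕ c ⊕ g(a, c) ⊕ h(c, c, a)), g(g(c, a), c ⊗ c ⊗ c ⊗ c) ⊗ h(c ⊕ c ⊕ c, h(c, c, c), c ⊕ c ⊕ c) ⊗ h(g(c, c), a ⊕ c, a ⊕ a ⊕ c) ⊗ h(h(a, c, c), a ⊕ a ⊕ c ⊕ c, g(a, c))) ⊕ h(g(a ⊗ a ⊗ c ⊗ c ⊕ a ⊗ a ⊗ c ⊗ c ⊕ a ⊗ c ⊗ c ⊗ c ⊕ a ⊗ c ⊗ c ⊗ c ⊕ a ⊗ c ⊗ c ⊗ c ⊕ c ⊗ c ⊗ c ⊗ c, a), a, a)

Answer: yes — both canonical forms are a ⊕ c ⊕ c ⊕ c ⊕ g(g(a ⊗ a ⊗ a ⊗ a ⊗ c ⊗ c ⊗ g(a, a) ⊕ a ⊗ a ⊗ a ⊗ c ⊗ c ⊗ c ⊗ g(a, a), a ⊕ a ⊕ c ⊕ g(a, c) ⊕ h(c, c, a)), g(g(c, a), c ⊗ c ⊗ c ⊗ c) ⊗ h(c ⊕ c ⊕ c, h(c, c, c), c ⊕ c ⊕ c) ⊗ h(g(c, c), a ⊕ c, a ⊕ a ⊕ c) ⊗ h(h(a, c, c), a ⊕ a ⊕ c ⊕ c, g(a, c))) ⊕ h(g(a ⊗ a ⊗ c ⊗ c ⊕ a ⊗ a ⊗ c ⊗ c ⊕ a ⊗ c ⊗ c ⊗ c ⊕ a ⊗ c ⊗ c ⊗ c ⊕ a ⊗ c ⊗ c ⊗ c ⊕ c ⊗ c ⊗ c ⊗ c, a), a, a)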